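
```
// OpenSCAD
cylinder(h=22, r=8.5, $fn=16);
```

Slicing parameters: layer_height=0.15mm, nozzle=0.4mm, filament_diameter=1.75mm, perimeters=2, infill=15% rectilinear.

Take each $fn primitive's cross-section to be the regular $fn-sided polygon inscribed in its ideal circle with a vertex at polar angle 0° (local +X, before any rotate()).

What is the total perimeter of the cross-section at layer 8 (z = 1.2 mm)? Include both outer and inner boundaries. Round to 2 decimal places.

53.06 mm

At z = 1.2 mm: the r=8.5 cylinder gives a regular 16-gon of circumradius 8.5 (constant along its height) (perimeter = 2·16·8.500·sin(180°/16) = 53.06 mm). Overall, the cross-section is a single solid region. Total boundary length (outer) = 53.06 mm.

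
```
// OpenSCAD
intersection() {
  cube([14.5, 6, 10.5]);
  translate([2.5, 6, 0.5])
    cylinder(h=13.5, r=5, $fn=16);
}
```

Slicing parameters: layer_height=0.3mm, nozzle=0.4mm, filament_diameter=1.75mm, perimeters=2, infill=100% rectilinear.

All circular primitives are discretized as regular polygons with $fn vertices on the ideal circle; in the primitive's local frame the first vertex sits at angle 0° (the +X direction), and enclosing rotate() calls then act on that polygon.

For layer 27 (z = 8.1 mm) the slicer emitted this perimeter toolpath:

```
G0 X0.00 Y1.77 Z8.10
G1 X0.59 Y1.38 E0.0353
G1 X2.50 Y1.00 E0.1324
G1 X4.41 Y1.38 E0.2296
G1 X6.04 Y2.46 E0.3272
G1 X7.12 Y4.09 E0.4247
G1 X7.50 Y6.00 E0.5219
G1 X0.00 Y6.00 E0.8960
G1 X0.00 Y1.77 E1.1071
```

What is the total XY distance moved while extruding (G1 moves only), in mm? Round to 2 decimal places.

22.19 mm

Sum the Euclidean lengths of each G1 segment: total = 22.19 mm.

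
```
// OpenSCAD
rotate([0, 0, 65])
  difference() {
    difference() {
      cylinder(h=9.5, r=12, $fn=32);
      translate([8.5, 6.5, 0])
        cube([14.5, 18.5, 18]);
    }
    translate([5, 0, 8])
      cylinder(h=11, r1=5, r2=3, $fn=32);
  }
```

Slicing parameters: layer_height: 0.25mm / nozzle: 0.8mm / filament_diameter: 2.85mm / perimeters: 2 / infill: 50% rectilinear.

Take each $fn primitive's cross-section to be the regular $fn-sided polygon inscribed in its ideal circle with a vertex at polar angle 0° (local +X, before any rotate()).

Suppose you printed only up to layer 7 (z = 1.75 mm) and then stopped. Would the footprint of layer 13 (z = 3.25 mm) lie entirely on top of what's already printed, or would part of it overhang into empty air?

Compare the two slices. At z = 1.75: the r=12 cylinder gives a regular 32-gon of circumradius 12 (constant along its height) (area = (32/2)·12.000²·sin(360°/32) = 449.49 mm²); the cube at (8.5, 6.5) (footprint 14.5×18.5) is included at this height (area 268.25 mm²); Subtracting the remaining from the first: starting from the r=12 cylinder (449.49 mm²), the 14.5×18.5 cube at (8.5, 6.5) partially overlaps it — only the 1.58 mm² overlap (of its 268.25 mm²) is removed, clipping the outline — area = 447.90 mm²; the cone at (5, 0) is absent (z outside [8, 19]); After the difference (first − rest): none of the subtracted shapes is present at this height, so that combined region is unchanged — area = 447.90 mm²; (whole slice rotated 65° about Z — lengths, areas and connectivity unchanged). At z = 3.25: the r=12 cylinder gives a regular 32-gon of circumradius 12 (constant along its height) (area = (32/2)·12.000²·sin(360°/32) = 449.49 mm²); the cube at (8.5, 6.5) (footprint 14.5×18.5) is included at this height (area 268.25 mm²); Taking the first minus the rest: starting from the r=12 cylinder (449.49 mm²), the 14.5×18.5 cube at (8.5, 6.5) partially overlaps it — only the 1.58 mm² overlap (of its 268.25 mm²) is removed, clipping the outline — area = 447.90 mm²; the cone at (5, 0) is not intersected at this z (z outside [8, 19]); Taking the first minus the rest: none of the subtracted shapes is present at this height, so the result so far is unchanged — area = 447.90 mm²; (rotated 65° about Z; rotation is an isometry so areas/perimeters/island counts are preserved). Checking containment: the cross-section at z = 3.25 is a subset of the cross-section at z = 1.75.

entirely on top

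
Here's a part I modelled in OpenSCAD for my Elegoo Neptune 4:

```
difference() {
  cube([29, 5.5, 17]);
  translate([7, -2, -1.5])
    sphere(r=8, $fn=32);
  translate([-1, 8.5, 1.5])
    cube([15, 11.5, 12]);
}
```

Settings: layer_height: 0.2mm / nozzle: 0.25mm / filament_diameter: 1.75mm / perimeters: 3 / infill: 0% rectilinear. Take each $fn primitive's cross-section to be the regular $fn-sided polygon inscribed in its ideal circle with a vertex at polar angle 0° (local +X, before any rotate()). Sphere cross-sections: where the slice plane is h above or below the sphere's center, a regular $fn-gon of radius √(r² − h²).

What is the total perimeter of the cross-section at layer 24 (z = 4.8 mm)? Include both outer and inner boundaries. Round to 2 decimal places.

At z = 4.8 mm: the 29×5.5 cube contributes its full rectangle (perimeter 69.00 mm); the sphere at (7, -2): section is a regular 32-gon, circumradius = √(r²−h²) = √(8²−6.3²) = 4.931 (perimeter = 2·32·4.931·sin(180°/32) = 30.93 mm); the 15×11.5 cube at (-1, 8.5) contributes its full rectangle (perimeter 53.00 mm); Subtracting the remaining from the first: starting from the 29×5.5 cube, the r=8 sphere at (7, -2) partially overlaps it — only the 18.84 mm² overlap (of its 75.88 mm²) is removed, clipping the outline; the 15×11.5 cube at (-1, 8.5) misses the remaining region (no effect) — boundary = 71.35 mm. Overall, the cross-section is a single solid region. Total boundary length (outer) = 71.35 mm.

71.35 mm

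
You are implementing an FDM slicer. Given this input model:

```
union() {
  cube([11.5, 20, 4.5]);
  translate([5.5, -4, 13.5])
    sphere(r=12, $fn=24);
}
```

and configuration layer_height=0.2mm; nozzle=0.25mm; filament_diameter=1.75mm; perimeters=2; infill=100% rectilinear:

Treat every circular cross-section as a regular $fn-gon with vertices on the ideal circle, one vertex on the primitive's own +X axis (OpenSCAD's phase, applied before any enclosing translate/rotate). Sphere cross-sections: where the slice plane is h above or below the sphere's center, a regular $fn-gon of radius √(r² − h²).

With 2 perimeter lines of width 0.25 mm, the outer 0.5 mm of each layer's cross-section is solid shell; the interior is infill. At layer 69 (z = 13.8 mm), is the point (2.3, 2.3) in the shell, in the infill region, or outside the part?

infill

At z = 13.8 mm: the cube does not reach this height (z outside [0, 4.5]); the r=12 sphere at (5.5, -4) contributes a regular 24-gon of circumradius √(12²−0.3²) = 11.996; Taking the union: only the r=12 sphere at (5.5, -4) is present, so the union is just that shape — 1 connected region. Overall, the cross-section is a single solid region. The nearest boundary edge runs (2.40, 7.59)→(-0.50, 6.39); distance from the point to it = 4.85 mm. The point is inside the cross-section and 4.85 mm from the nearest boundary — more than the 0.5 mm shell width (2 × 0.25), so it's in the infill interior.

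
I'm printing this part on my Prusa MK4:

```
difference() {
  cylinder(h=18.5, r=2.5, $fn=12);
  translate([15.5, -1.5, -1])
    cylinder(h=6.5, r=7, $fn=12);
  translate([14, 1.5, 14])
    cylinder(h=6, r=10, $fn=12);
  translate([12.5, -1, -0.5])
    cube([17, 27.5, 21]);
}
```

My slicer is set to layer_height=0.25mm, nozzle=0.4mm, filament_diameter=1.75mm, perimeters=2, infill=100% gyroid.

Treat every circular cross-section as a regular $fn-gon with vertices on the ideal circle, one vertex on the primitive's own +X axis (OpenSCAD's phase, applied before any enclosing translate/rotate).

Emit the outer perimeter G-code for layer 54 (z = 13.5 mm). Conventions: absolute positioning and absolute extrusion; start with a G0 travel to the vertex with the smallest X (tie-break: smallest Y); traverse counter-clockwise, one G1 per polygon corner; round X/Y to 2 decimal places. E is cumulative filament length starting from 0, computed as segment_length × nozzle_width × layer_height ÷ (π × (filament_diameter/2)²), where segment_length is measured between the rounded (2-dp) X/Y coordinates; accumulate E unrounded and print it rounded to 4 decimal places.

At z = 13.5 mm: the r=2.5 cylinder contributes a regular 12-gon of circumradius 2.5; the cylinder at (15.5, -1.5) is not intersected at this z (z outside [-1, 5.5]); the cylinder at (14, 1.5) does not reach this height (z outside [14, 20]); the 17×27.5 cube at (12.5, -1) contributes its full rectangle; After the difference (first − rest): starting from the r=2.5 cylinder, the 17×27.5 cube at (12.5, -1) misses the remaining region (no effect) — 1 connected region. The outline is a single polygon with 12 vertices. Extrusion per mm of travel: 0.4 × 0.25 / (π × 0.875²) = 0.041575. Accumulating E over each segment gives final E = 0.6464.

G0 X-2.50 Y0.00 Z13.50
G1 X-2.17 Y-1.25 E0.0537
G1 X-1.25 Y-2.17 E0.1078
G1 X0.00 Y-2.50 E0.1616
G1 X1.25 Y-2.17 E0.2153
G1 X2.17 Y-1.25 E0.2694
G1 X2.50 Y0.00 E0.3232
G1 X2.17 Y1.25 E0.3769
G1 X1.25 Y2.17 E0.4310
G1 X0.00 Y2.50 E0.4848
G1 X-1.25 Y2.17 E0.5385
G1 X-2.17 Y1.25 E0.5926
G1 X-2.50 Y0.00 E0.6464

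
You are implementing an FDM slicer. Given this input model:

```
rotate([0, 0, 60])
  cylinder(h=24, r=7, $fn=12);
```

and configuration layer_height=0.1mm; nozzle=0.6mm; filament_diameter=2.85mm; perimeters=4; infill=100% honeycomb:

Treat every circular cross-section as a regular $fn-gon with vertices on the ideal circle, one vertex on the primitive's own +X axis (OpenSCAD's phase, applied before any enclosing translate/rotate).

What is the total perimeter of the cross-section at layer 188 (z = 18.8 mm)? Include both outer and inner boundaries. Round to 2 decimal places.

At z = 18.8 mm: the cylinder: section is a regular 12-gon, circumradius r=7 (perimeter = 2·12·7.000·sin(180°/12) = 43.48 mm); (whole slice rotated 60° about Z — lengths, areas and connectivity unchanged). Overall, the cross-section is a single solid region. Total boundary length (outer) = 43.48 mm.

43.48 mm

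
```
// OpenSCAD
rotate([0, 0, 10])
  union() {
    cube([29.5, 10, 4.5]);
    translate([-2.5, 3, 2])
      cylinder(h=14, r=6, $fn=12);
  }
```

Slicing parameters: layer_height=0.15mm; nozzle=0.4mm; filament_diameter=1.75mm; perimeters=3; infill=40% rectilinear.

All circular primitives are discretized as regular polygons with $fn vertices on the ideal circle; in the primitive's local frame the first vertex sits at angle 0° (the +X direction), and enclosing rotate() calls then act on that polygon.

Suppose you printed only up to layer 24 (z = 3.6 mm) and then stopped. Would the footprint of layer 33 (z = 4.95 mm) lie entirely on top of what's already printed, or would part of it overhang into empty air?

entirely on top

Compare the two slices. At z = 3.6: the cube is present — its section is the full 29.5×10 rectangle (area 295.00 mm²); the r=6 cylinder at (-2.5, 3) contributes a regular 12-gon of circumradius 6 (area = (12/2)·6.000²·sin(360°/12) = 108.00 mm²); Combining (union): the regions partially overlap — summed areas 403.00 mm² minus the doubly-counted overlap 22.13 mm² gives 380.87 mm² — area = 380.87 mm²; (rotated 10° about Z; rotation is an isometry so areas/perimeters/island counts are preserved). At z = 4.95: the cube does not reach this height (z outside [0, 4.5]); the cylinder at (-2.5, 3): section is a regular 12-gon, circumradius r=6 (area = (12/2)·6.000²·sin(360°/12) = 108.00 mm²); Combining (union): only the r=6 cylinder at (-2.5, 3) is present, so the union is just that shape — area = 108.00 mm²; (rotated 10° about Z; rotation is an isometry so areas/perimeters/island counts are preserved). Checking containment: the cross-section at z = 4.95 is a subset of the cross-section at z = 3.6.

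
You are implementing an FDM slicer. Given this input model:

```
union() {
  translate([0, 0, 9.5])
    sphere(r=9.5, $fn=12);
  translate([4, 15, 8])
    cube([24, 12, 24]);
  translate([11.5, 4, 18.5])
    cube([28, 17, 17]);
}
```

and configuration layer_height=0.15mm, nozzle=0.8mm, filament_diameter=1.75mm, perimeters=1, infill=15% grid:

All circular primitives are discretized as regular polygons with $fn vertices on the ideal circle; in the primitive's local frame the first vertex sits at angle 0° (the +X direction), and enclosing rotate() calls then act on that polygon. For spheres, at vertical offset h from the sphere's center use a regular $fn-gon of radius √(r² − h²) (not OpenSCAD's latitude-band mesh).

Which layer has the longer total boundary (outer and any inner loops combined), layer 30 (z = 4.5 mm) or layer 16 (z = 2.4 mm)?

Layer 30 (z = 4.5): the sphere: section is a regular 12-gon, circumradius = √(r²−h²) = √(9.5²−5²) = 8.078 (perimeter = 2·12·8.078·sin(180°/12) = 50.18 mm); the cube at (4, 15) does not reach this height (z outside [8, 32]); the cube at (11.5, 4) is absent (z outside [18.5, 35.5]); Taking the union: only the r=9.5 sphere is present, so the union is just that shape — boundary = 50.18 mm. So its perimeter = 50.18 mm. Layer 16 (z = 2.4): the r=9.5 sphere contributes a regular 12-gon of circumradius √(9.5²−7.1²) = 6.312 (perimeter = 2·12·6.312·sin(180°/12) = 39.21 mm); the cube at (4, 15) does not reach this height (z outside [8, 32]); the cube at (11.5, 4) does not reach this height (z outside [18.5, 35.5]); Taking the union: only the r=9.5 sphere is present, so the union is just that shape — boundary = 39.21 mm. So its perimeter = 39.21 mm. Layer 30 is larger (50.18 vs 39.21 mm).

layer 30 (z = 4.5 mm)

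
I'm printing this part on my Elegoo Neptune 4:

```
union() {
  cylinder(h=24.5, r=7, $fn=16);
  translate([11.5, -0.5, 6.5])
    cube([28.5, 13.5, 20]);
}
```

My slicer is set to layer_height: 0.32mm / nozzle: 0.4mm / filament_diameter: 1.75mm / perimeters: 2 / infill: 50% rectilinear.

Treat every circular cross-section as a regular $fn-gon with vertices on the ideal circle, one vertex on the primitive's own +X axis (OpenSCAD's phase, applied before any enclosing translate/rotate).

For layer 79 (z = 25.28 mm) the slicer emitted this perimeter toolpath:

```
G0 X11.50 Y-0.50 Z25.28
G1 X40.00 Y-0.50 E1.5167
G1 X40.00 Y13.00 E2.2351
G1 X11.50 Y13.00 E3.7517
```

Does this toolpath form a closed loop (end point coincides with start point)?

no

Start point (G0): (11.50, -0.50). End point (last G1): the path does not return to the start — open.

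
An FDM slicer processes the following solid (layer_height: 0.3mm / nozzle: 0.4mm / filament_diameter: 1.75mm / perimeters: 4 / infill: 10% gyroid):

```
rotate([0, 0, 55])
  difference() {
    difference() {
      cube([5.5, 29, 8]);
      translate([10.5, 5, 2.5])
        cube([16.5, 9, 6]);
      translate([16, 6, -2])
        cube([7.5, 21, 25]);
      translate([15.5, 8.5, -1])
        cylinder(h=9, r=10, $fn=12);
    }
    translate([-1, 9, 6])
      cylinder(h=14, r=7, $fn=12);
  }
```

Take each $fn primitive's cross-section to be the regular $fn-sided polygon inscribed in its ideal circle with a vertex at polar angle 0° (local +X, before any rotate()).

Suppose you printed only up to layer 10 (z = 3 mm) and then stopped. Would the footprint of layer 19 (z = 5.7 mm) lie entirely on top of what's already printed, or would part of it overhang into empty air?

entirely on top

Compare the two slices. At z = 3: the 5.5×29 cube contributes its full rectangle (area 159.50 mm²); the cube at (10.5, 5) is present — its section is the full 16.5×9 rectangle (area 148.50 mm²); the cube at (16, 6) is present — its section is the full 7.5×21 rectangle (area 157.50 mm²); the r=10 cylinder at (15.5, 8.5) contributes a regular 12-gon of circumradius 10 (area = (12/2)·10.000²·sin(360°/12) = 300.00 mm²); Subtracting the remaining from the first: starting from the 5.5×29 cube (159.50 mm²), the 16.5×9 cube at (10.5, 5) misses the remaining region (no effect); the 7.5×21 cube at (16, 6) misses the remaining region (no effect); the r=10 cylinder at (15.5, 8.5) misses the remaining region (no effect) — area = 159.50 mm²; the cylinder at (-1, 9) is not intersected at this z (z outside [6, 20]); Taking the first minus the rest: none of the subtracted shapes is present at this height, so that combined region is unchanged — area = 159.50 mm²; (rotated 55° about Z; rotation is an isometry so areas/perimeters/island counts are preserved). At z = 5.7: the cube (footprint 5.5×29) is included at this height (area 159.50 mm²); the 16.5×9 cube at (10.5, 5) contributes its full rectangle (area 148.50 mm²); the cube at (16, 6) is present — its section is the full 7.5×21 rectangle (area 157.50 mm²); the r=10 cylinder at (15.5, 8.5) contributes a regular 12-gon of circumradius 10 (area = (12/2)·10.000²·sin(360°/12) = 300.00 mm²); After the difference (first − rest): starting from the 5.5×29 cube (159.50 mm²), the 16.5×9 cube at (10.5, 5) misses the remaining region (no effect); the 7.5×21 cube at (16, 6) misses the remaining region (no effect); the r=10 cylinder at (15.5, 8.5) misses the remaining region (no effect) — area = 159.50 mm²; the cylinder at (-1, 9) is not intersected at this z (z outside [6, 20]); Subtracting the remaining from the first: none of the subtracted shapes is present at this height, so the result so far is unchanged — area = 159.50 mm²; (whole slice rotated 55° about Z — lengths, areas and connectivity unchanged). Checking containment: the cross-section at z = 5.7 is a subset of the cross-section at z = 3.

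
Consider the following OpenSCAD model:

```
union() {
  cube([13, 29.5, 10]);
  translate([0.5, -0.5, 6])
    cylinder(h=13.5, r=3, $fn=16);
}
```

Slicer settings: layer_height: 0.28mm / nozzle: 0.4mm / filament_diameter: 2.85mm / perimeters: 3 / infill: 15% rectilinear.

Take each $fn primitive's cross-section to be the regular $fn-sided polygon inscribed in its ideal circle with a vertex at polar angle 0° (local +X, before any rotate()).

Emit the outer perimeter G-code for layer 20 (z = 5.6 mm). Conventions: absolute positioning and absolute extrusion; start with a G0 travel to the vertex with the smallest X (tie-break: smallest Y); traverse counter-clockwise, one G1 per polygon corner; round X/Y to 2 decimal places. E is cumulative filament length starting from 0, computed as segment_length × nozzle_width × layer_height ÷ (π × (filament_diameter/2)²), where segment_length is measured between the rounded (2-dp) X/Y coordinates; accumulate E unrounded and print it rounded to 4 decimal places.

At z = 5.6 mm: the cube (footprint 13×29.5) is included at this height; the cylinder at (0.5, -0.5) does not reach this height (z outside [6, 19.5]); Taking the union: only the 13×29.5 cube is present, so the union is just that shape — 1 connected region. The outline is a single polygon with 4 vertices. Extrusion per mm of travel: 0.4 × 0.28 / (π × 1.425²) = 0.017557. Accumulating E over each segment gives final E = 1.4923.

G0 X0.00 Y0.00 Z5.60
G1 X13.00 Y0.00 E0.2282
G1 X13.00 Y29.50 E0.7462
G1 X0.00 Y29.50 E0.9744
G1 X0.00 Y0.00 E1.4923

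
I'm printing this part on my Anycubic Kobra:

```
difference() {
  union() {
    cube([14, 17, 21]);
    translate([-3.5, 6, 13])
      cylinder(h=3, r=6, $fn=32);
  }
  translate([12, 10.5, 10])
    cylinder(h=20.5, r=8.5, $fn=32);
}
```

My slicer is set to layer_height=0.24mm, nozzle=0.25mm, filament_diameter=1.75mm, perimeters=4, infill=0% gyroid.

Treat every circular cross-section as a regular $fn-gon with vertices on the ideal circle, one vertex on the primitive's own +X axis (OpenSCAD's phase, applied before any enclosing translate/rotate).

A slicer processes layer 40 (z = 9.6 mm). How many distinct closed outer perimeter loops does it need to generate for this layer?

At z = 9.6 mm: the 14×17 cube contributes its full rectangle; the cylinder at (-3.5, 6) is absent (z outside [13, 16]); Merging all regions: only the 14×17 cube is present, so the union is just that shape — 1 connected region; the cylinder at (12, 10.5) is absent (z outside [10, 30.5]); After the difference (first − rest): none of the subtracted shapes is present at this height, so the result so far is unchanged — 1 connected region. The result has 1 disconnected region.

1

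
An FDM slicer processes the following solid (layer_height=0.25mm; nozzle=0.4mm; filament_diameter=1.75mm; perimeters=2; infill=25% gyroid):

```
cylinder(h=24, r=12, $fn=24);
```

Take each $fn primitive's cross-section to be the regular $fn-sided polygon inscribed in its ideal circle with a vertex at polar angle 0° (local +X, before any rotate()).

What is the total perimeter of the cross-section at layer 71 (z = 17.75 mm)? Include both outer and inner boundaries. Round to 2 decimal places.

At z = 17.75 mm: the cylinder: section is a regular 24-gon, circumradius r=12 (perimeter = 2·24·12.000·sin(180°/24) = 75.18 mm). Overall, the cross-section is a single solid region. Total boundary length (outer) = 75.18 mm.

75.18 mm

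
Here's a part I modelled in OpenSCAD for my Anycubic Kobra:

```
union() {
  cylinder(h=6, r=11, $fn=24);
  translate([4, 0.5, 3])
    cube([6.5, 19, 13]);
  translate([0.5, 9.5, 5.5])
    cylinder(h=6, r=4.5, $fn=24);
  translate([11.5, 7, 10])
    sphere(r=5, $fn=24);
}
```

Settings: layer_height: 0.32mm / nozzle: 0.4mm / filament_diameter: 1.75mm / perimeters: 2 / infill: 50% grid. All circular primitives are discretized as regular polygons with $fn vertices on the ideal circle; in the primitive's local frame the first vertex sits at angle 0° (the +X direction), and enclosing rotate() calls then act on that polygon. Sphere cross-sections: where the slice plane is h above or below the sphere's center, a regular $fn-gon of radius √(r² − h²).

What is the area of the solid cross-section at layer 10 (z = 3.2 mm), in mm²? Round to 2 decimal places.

452.27 mm²

At z = 3.2 mm: the cylinder: section is a regular 24-gon, circumradius r=11 (area = (24/2)·11.000²·sin(360°/24) = 375.81 mm²); the cube at (4, 0.5) (footprint 6.5×19) is included at this height (area 123.50 mm²); the cylinder at (0.5, 9.5) does not reach this height (z outside [5.5, 11.5]); the sphere at (11.5, 7) does not reach this height (|z−center|=6.800 > r=5); Taking the union: the regions partially overlap — summed areas 499.31 mm² minus the doubly-counted overlap 47.03 mm² gives 452.27 mm² — area = 452.27 mm². Overall, the cross-section is a single solid region. Net area = 452.27 mm².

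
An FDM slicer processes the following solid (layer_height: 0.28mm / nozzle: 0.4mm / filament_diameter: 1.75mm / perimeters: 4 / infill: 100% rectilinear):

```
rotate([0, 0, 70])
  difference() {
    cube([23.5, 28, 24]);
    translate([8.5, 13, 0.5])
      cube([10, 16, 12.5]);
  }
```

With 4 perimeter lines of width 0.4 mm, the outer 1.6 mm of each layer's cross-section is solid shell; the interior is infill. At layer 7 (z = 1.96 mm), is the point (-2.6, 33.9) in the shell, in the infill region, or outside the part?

outside

At z = 1.96 mm: the 23.5×28 cube contributes its full rectangle; the cube at (8.5, 13) (footprint 10×16) is included at this height; Subtracting the remaining from the first: starting from the 23.5×28 cube, the 10×16 cube at (8.5, 13) partially overlaps it — only the 150.00 mm² overlap (of its 160.00 mm²) is removed, clipping the outline — 1 connected region; (rotated 70° about Z; rotation is an isometry so areas/perimeters/island counts are preserved). Overall, the cross-section is a single solid region. Undo the 70° rotation: the query point maps to (30.966, 14.038) in the un-rotated model frame. The nearest boundary edge runs (23.50, 28.00)→(23.50, 0.00); distance from the point to it = 7.47 mm. The point is not inside any of the regions above, so it lies outside the cross-section (7.47 mm from the nearest boundary).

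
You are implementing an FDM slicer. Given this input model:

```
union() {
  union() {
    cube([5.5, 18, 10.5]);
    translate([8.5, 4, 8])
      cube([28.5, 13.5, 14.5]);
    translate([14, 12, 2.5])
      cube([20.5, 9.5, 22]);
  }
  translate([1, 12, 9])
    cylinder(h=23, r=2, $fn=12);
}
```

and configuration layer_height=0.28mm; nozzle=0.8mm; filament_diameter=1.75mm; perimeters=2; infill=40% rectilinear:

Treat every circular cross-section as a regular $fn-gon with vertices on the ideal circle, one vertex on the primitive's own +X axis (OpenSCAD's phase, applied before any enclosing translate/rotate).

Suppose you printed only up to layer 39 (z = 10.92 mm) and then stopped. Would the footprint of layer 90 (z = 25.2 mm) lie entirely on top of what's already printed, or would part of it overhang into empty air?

Compare the two slices. At z = 10.92: the cube is absent (z outside [0, 10.5]); the 28.5×13.5 cube at (8.5, 4) contributes its full rectangle (area 384.75 mm²); the 20.5×9.5 cube at (14, 12) contributes its full rectangle (area 194.75 mm²); Merging all regions: the regions partially overlap — summed areas 579.50 mm² minus the doubly-counted overlap 112.75 mm² gives 466.75 mm² — area = 466.75 mm²; the r=2 cylinder at (1, 12) contributes a regular 12-gon of circumradius 2 (area = (12/2)·2.000²·sin(360°/12) = 12.00 mm²); Merging all regions: the 2 present regions are separate (no shared area or edge), so areas and boundary lengths simply add and each stays a separate island — area = 478.75 mm². At z = 25.2: the cube is absent (z outside [0, 10.5]); the cube at (8.5, 4) is not intersected at this z (z outside [8, 22.5]); the cube at (14, 12) does not reach this height (z outside [2.5, 24.5]); Merging all regions: nothing is present at this height; the r=2 cylinder at (1, 12) contributes a regular 12-gon of circumradius 2 (area = (12/2)·2.000²·sin(360°/12) = 12.00 mm²); Taking the union: only the r=2 cylinder at (1, 12) is present, so the union is just that shape — area = 12.00 mm². Checking containment: the cross-section at z = 25.2 is a subset of the cross-section at z = 10.92.

entirely on top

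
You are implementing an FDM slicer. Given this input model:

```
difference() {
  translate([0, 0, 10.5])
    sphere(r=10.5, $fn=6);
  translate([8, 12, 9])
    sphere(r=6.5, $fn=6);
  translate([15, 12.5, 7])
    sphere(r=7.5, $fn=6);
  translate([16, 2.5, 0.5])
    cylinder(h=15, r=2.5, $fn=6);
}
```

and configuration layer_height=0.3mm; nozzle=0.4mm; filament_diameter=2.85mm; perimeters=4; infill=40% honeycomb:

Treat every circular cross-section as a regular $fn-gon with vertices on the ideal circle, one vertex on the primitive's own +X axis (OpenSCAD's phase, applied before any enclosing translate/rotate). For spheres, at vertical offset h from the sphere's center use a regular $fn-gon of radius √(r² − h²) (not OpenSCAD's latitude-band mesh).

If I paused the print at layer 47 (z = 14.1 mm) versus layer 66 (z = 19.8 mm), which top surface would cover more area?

Layer 47 (z = 14.1): the sphere: section is a regular 6-gon, circumradius = √(r²−h²) = √(10.5²−3.6²) = 9.864 (area = (6/2)·9.864²·sin(360°/6) = 252.77 mm²); the sphere at (8, 12): section is a regular 6-gon, circumradius = √(r²−h²) = √(6.5²−5.1²) = 4.030 (area = (6/2)·4.030²·sin(360°/6) = 42.19 mm²); the r=7.5 sphere at (15, 12.5) slices to a regular 6-gon of circumradius 2.417 (√(r²−h²) with h=7.1 from center) (area = (6/2)·2.417²·sin(360°/6) = 15.17 mm²); the r=2.5 cylinder at (16, 2.5) gives a regular 6-gon of circumradius 2.5 (constant along its height) (area = (6/2)·2.500²·sin(360°/6) = 16.24 mm²); After the difference (first − rest): starting from the r=10.5 sphere (252.77 mm²), the r=6.5 sphere at (8, 12) misses the remaining region (no effect); the r=7.5 sphere at (15, 12.5) misses the remaining region (no effect); the r=2.5 cylinder at (16, 2.5) misses the remaining region (no effect) — area = 252.77 mm². So its area = 252.77 mm². Layer 66 (z = 19.8): the r=10.5 sphere slices to a regular 6-gon of circumradius 4.874 (√(r²−h²) with h=9.3 from center) (area = (6/2)·4.874²·sin(360°/6) = 61.73 mm²); the sphere at (8, 12) is absent (|z−center|=10.800 > r=6.5); the sphere at (15, 12.5) is not intersected at this z (|z−center|=12.800 > r=7.5); the cylinder at (16, 2.5) is absent (z outside [0.5, 15.5]); Subtracting the remaining from the first: none of the subtracted shapes is present at this height, so the r=10.5 sphere is unchanged — area = 61.73 mm². So its area = 61.73 mm². Layer 47 is larger (252.77 vs 61.73 mm²).

layer 47 (z = 14.1 mm)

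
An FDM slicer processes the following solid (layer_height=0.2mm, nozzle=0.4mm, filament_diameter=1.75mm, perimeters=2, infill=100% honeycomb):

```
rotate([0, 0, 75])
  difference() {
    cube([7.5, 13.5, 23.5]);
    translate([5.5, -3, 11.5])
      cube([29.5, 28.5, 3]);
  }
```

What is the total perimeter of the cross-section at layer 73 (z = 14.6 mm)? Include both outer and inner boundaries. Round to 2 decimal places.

At z = 14.6 mm: the cube (footprint 7.5×13.5) is included at this height (perimeter 42.00 mm); the cube at (5.5, -3) is absent (z outside [11.5, 14.5]); Taking the first minus the rest: none of the subtracted shapes is present at this height, so the 7.5×13.5 cube is unchanged — boundary = 42.00 mm; (whole slice rotated 75° about Z — lengths, areas and connectivity unchanged). Overall, the cross-section is a single solid region. Total boundary length (outer) = 42.00 mm.

42.00 mm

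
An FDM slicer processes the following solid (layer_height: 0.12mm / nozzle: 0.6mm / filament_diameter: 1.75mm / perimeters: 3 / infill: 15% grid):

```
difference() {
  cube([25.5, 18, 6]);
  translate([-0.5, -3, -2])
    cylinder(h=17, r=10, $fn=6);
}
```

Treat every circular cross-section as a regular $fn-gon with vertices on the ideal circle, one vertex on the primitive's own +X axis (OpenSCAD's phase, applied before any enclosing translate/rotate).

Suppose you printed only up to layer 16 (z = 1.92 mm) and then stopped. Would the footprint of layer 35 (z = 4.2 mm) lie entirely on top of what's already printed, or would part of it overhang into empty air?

entirely on top

Compare the two slices. At z = 1.92: the cube is present — its section is the full 25.5×18 rectangle (area 459.00 mm²); the r=10 cylinder at (-0.5, -3) contributes a regular 6-gon of circumradius 10 (area = (6/2)·10.000²·sin(360°/6) = 259.81 mm²); Subtracting the remaining from the first: starting from the 25.5×18 cube (459.00 mm²), the r=10 cylinder at (-0.5, -3) partially overlaps it — only the 34.72 mm² overlap (of its 259.81 mm²) is removed, clipping the outline — area = 424.28 mm². At z = 4.2: the 25.5×18 cube contributes its full rectangle (area 459.00 mm²); the r=10 cylinder at (-0.5, -3) gives a regular 6-gon of circumradius 10 (constant along its height) (area = (6/2)·10.000²·sin(360°/6) = 259.81 mm²); Taking the first minus the rest: starting from the 25.5×18 cube (459.00 mm²), the r=10 cylinder at (-0.5, -3) partially overlaps it — only the 34.72 mm² overlap (of its 259.81 mm²) is removed, clipping the outline — area = 424.28 mm². Checking containment: the cross-section at z = 4.2 is a subset of the cross-section at z = 1.92.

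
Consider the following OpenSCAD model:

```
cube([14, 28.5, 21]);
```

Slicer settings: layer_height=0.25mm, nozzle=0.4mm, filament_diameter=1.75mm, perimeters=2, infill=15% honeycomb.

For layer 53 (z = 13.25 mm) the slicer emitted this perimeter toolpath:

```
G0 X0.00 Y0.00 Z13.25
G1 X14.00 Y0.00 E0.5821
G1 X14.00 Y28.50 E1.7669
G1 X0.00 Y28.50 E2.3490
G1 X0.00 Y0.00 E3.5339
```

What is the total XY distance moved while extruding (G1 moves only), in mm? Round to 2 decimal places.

85.00 mm

Sum the Euclidean lengths of each G1 segment: total = 85.00 mm.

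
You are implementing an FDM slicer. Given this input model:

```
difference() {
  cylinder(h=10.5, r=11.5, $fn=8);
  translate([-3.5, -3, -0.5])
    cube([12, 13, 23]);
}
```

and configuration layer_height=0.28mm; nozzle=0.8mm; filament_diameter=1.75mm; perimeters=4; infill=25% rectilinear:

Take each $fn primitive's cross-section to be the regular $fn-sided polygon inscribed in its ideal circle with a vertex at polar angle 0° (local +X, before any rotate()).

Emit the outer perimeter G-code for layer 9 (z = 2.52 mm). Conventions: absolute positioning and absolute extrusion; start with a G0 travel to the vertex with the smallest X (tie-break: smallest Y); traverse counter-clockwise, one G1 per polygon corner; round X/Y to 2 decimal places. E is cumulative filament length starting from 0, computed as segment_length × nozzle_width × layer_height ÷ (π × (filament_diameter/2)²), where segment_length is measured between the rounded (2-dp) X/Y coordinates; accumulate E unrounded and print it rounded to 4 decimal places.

At z = 2.52 mm: the r=11.5 cylinder contributes a regular 8-gon of circumradius 11.5; the cube at (-3.5, -3) (footprint 12×13) is included at this height; After the difference (first − rest): starting from the r=11.5 cylinder, the 12×13 cube at (-3.5, -3) partially overlaps it — only the 150.93 mm² overlap (of its 156.00 mm²) is removed, clipping the outline — 1 connected region. The outline is a single polygon with 12 vertices. Extrusion per mm of travel: 0.8 × 0.28 / (π × 0.875²) = 0.093128. Accumulating E over each segment gives final E = 9.9573.

G0 X-11.50 Y0.00 Z2.52
G1 X-8.13 Y-8.13 E0.8196
G1 X0.00 Y-11.50 E1.6392
G1 X8.13 Y-8.13 E2.4588
G1 X11.50 Y0.00 E3.2784
G1 X8.50 Y7.24 E4.0083
G1 X8.50 Y-3.00 E4.9619
G1 X-3.50 Y-3.00 E6.0794
G1 X-3.50 Y10.00 E7.2901
G1 X3.62 Y10.00 E7.9532
G1 X0.00 Y11.50 E8.3181
G1 X-8.13 Y8.13 E9.1377
G1 X-11.50 Y0.00 E9.9573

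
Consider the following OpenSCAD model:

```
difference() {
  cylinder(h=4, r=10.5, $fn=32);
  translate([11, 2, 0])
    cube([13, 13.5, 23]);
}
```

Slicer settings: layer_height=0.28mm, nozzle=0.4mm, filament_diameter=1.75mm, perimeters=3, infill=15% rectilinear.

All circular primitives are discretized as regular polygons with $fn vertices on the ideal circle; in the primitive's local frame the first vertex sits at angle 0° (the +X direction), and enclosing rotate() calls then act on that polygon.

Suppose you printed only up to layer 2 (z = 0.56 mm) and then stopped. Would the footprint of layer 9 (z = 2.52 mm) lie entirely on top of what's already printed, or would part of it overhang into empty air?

Compare the two slices. At z = 0.56: the cylinder: section is a regular 32-gon, circumradius r=10.5 (area = (32/2)·10.500²·sin(360°/32) = 344.14 mm²); the cube at (11, 2) is present — its section is the full 13×13.5 rectangle (area 175.50 mm²); After the difference (first − rest): starting from the r=10.5 cylinder (344.14 mm²), the 13×13.5 cube at (11, 2) misses the remaining region (no effect) — area = 344.14 mm². At z = 2.52: the r=10.5 cylinder gives a regular 32-gon of circumradius 10.5 (constant along its height) (area = (32/2)·10.500²·sin(360°/32) = 344.14 mm²); the cube at (11, 2) is present — its section is the full 13×13.5 rectangle (area 175.50 mm²); After the difference (first − rest): starting from the r=10.5 cylinder (344.14 mm²), the 13×13.5 cube at (11, 2) misses the remaining region (no effect) — area = 344.14 mm². Checking containment: the cross-section at z = 2.52 is a subset of the cross-section at z = 0.56.

entirely on top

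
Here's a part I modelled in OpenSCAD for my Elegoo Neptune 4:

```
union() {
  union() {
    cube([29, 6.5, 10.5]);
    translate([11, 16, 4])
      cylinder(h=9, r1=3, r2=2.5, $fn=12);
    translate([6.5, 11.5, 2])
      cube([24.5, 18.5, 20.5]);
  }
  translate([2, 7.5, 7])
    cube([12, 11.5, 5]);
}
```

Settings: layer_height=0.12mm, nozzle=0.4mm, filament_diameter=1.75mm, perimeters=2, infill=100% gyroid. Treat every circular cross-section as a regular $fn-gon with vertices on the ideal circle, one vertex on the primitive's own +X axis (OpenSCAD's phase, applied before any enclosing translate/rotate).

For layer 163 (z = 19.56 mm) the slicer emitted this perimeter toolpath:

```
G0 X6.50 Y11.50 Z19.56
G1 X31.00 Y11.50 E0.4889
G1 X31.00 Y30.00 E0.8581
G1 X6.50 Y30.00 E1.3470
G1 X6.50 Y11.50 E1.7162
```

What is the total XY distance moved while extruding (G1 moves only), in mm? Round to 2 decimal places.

86.00 mm

Sum the Euclidean lengths of each G1 segment: total = 86.00 mm.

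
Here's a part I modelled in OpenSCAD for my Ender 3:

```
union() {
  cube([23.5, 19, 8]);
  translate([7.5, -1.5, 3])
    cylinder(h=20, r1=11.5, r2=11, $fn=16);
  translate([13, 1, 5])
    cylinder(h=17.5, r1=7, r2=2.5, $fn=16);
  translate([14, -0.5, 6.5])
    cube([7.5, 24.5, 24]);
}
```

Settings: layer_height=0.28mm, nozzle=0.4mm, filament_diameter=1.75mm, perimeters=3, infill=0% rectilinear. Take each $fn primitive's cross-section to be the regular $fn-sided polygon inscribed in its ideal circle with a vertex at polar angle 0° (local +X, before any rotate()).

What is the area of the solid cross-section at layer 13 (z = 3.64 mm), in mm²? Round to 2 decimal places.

699.29 mm²

At z = 3.64 mm: the cube is present — its section is the full 23.5×19 rectangle (area 446.50 mm²); the cone at (7.5, -1.5) contributes a regular 16-gon of circumradius 11.484 (interpolated between r1=11.5 and r2=11 at t=0.032) (area = (16/2)·11.484²·sin(360°/16) = 403.75 mm²); the cone at (13, 1) is not intersected at this z (z outside [5, 22.5]); the cube at (14, -0.5) does not reach this height (z outside [6.5, 30.5]); Merging all regions: the regions partially overlap — summed areas 850.25 mm² minus the doubly-counted overlap 150.96 mm² gives 699.29 mm² — area = 699.29 mm². Overall, the cross-section is a single solid region. Net area = 699.29 mm².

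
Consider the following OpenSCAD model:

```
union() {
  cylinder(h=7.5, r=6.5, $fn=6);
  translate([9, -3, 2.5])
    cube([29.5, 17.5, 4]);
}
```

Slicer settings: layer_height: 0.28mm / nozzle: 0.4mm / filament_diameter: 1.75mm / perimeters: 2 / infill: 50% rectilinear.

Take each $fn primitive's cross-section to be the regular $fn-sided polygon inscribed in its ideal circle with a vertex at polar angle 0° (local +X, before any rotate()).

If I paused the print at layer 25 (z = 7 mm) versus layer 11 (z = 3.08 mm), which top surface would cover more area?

layer 11 (z = 3.08 mm)

Layer 25 (z = 7): the r=6.5 cylinder contributes a regular 6-gon of circumradius 6.5 (area = (6/2)·6.500²·sin(360°/6) = 109.77 mm²); the cube at (9, -3) is absent (z outside [2.5, 6.5]); Combining (union): only the r=6.5 cylinder is present, so the union is just that shape — area = 109.77 mm². So its area = 109.77 mm². Layer 11 (z = 3.08): the r=6.5 cylinder contributes a regular 6-gon of circumradius 6.5 (area = (6/2)·6.500²·sin(360°/6) = 109.77 mm²); the cube at (9, -3) (footprint 29.5×17.5) is included at this height (area 516.25 mm²); Taking the union: the 2 present regions are separate (no shared area or edge), so areas and boundary lengths simply add and each stays a separate island — area = 626.02 mm². So its area = 626.02 mm². Layer 11 is larger (626.02 vs 109.77 mm²).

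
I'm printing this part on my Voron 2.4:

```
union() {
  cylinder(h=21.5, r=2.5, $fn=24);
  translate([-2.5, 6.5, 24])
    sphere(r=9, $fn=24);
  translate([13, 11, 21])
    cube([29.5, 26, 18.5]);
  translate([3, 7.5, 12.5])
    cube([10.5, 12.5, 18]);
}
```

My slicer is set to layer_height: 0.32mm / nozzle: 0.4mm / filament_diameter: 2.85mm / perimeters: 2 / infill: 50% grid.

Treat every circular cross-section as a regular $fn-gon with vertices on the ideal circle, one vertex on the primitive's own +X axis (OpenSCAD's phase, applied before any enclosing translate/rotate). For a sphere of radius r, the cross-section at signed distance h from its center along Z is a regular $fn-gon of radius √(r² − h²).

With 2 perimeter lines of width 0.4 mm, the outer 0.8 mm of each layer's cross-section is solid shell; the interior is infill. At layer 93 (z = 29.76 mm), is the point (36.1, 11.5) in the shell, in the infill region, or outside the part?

shell

At z = 29.76 mm: the cylinder is not intersected at this z (z outside [0, 21.5]); the r=9 sphere at (-2.5, 6.5) slices to a regular 24-gon of circumradius 6.915 (√(r²−h²) with h=5.76 from center); the cube at (13, 11) (footprint 29.5×26) is included at this height; the cube at (3, 7.5) is present — its section is the full 10.5×12.5 rectangle; Merging all regions: the regions partially overlap (shared area 7.02 mm²), so overlapping operands fuse into one piece — 1 connected region. Overall, the cross-section is a single solid region. The nearest boundary edge runs (42.50, 11.00)→(13.50, 11.00); distance from the point to it = 0.50 mm. The point is inside the cross-section, 0.50 mm from the nearest boundary — within the 0.8 mm shell band (2 × 0.4).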